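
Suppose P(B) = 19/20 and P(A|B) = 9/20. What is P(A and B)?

By definition, P(A|B) = P(A ∩ B) / P(B)
So P(A ∩ B) = P(A|B) × P(B)
= 9/20 × 19/20
= 171/400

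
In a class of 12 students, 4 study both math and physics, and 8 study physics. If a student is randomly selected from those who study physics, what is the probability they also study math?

P(A ∩ B) = 4/12 = 1/3
P(B) = 8/12 = 2/3
P(A|B) = P(A ∩ B) / P(B) = (1/3) / (2/3) = 1/2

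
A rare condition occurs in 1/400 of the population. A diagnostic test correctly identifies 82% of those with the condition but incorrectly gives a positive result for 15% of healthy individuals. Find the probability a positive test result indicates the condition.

Let D = the rare event, + = positive/flagged.
P(D) = 1/400
P(+|D) = 82/100 = 41/50
P(+|D') = 15/100 = 3/20
P(+) = P(+|D)P(D) + P(+|D')P(D')
     = \frac{41}{50} × \frac{1}{400} + \frac{3}{20} × \frac{399}{400}
     = \frac{6067}{40000}
P(D|+) = P(+|D)P(D)/P(+) = \frac{82}{6067}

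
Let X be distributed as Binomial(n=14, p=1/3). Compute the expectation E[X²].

Using the identity E[X²] = Var(X) + (E[X])²:
E[X] = \frac{14}{3}
Var(X) = \frac{28}{9}
E[X²] = \frac{28}{9} + (\frac{14}{3})²
= \frac{224}{9}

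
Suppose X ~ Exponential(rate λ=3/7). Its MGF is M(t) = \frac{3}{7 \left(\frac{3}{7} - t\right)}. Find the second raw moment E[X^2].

To find E[X^2], compute M^(2)(0):
M^(1)(t) = \frac{3}{7 \left(\frac{3}{7} - t\right)^{2}}
M^(2)(t) = \frac{6}{7 \left(\frac{3}{7} - t\right)^{3}}
M^(2)(0) = \frac{98}{9}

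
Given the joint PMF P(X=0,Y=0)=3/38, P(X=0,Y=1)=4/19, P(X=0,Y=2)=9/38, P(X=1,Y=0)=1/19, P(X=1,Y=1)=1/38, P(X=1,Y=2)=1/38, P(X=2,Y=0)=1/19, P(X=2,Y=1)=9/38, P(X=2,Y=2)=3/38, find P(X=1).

P(X=1) = P(X=1,Y=0) + P(X=1,Y=1) + P(X=1,Y=2)
= 1/19 + 1/38 + 1/38
= 2/19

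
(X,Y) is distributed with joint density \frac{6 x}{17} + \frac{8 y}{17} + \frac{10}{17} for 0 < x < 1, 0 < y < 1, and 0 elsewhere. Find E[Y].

E[Y] = ∫_0^1 ∫_0^1 y × f(x,y) dx dy
= \frac{55}{102}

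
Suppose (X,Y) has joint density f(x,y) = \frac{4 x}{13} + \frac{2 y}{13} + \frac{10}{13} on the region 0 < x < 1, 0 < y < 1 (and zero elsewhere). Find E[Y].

E[Y] = ∫_0^1 ∫_0^1 y × f(x,y) dx dy
= \frac{20}{39}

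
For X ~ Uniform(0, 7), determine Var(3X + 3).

For X ~ Uniform(0, 7):
Var(X) = \frac{49}{12}
Var(3X + 3) = (3)² × Var(X) = 9 × \frac{49}{12} = \frac{147}{4}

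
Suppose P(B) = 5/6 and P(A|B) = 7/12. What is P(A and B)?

By definition, P(A|B) = P(A ∩ B) / P(B)
So P(A ∩ B) = P(A|B) × P(B)
= 7/12 × 5/6
= 35/72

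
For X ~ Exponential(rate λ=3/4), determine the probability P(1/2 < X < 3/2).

P(1/2 < X < 3/2) = ∫_{1/2}^{3/2} f(x) dx
where f(x) = \frac{3 e^{- \frac{3 x}{4}}}{4}
= - \frac{1 - e^{\frac{3}{4}}}{e^{\frac{9}{8}}}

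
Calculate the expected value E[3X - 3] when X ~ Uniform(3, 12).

For X ~ Uniform(3, 12):
E[X] = \frac{15}{2}
E[3X - 3] = 3 × E[X] - 3 = \frac{39}{2}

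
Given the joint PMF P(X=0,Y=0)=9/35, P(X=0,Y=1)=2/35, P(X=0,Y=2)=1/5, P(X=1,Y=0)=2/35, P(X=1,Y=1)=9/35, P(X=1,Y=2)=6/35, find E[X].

First find marginal of X:
P(X=0) = 18/35
P(X=1) = 17/35
E[X] = 0 × 18/35 + 1 × 17/35 = 17/35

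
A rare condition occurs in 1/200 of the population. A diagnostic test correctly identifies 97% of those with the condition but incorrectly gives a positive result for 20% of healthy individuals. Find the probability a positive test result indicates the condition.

Let D = the rare event, + = positive/flagged.
P(D) = 1/200
P(+|D) = 97/100
P(+|D') = 20/100 = 1/5
P(+) = P(+|D)P(D) + P(+|D')P(D')
     = \frac{97}{100} × \frac{1}{200} + \frac{1}{5} × \frac{199}{200}
     = \frac{4077}{20000}
P(D|+) = P(+|D)P(D)/P(+) = \frac{97}{4077}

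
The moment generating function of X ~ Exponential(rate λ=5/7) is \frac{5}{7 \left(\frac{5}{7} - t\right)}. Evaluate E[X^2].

To find E[X^2], compute M^(2)(0):
M^(1)(t) = \frac{5}{7 \left(\frac{5}{7} - t\right)^{2}}
M^(2)(t) = \frac{10}{7 \left(\frac{5}{7} - t\right)^{3}}
M^(2)(0) = \frac{98}{25}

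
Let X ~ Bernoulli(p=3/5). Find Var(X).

For X ~ Bernoulli(p=3/5):
Var(X) = \frac{6}{25}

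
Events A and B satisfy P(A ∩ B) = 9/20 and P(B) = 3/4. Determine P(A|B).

P(A|B) = P(A ∩ B) / P(B)
= (9/20) / (3/4)
= 3/5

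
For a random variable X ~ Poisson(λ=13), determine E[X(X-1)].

E[X(X-1)] = E[X² - X] = E[X²] - E[X]
E[X] = 13
E[X²] = Var(X) + (E[X])² = 13 + (13)² = 182
E[X(X-1)] = 182 - 13 = 169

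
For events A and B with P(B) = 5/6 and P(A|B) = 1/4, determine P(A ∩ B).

By definition, P(A|B) = P(A ∩ B) / P(B)
So P(A ∩ B) = P(A|B) × P(B)
= 1/4 × 5/6
= 5/24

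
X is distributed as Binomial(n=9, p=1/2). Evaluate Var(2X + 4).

For X ~ Binomial(n=9, p=1/2):
Var(X) = \frac{9}{4}
Var(2X + 4) = (2)² × Var(X) = 4 × \frac{9}{4} = 9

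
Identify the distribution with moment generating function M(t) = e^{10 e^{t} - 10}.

The MGF M(t) = e^{10 e^{t} - 10} is the standard form for the Poisson distribution.
Comparing with the known MGF formula identifies: Poisson(λ=10)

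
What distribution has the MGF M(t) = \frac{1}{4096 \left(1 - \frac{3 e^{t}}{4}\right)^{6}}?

The MGF M(t) = \frac{1}{4096 \left(1 - \frac{3 e^{t}}{4}\right)^{6}} is the standard form for the NegativeBinomial distribution.
Comparing with the known MGF formula identifies: NegBin(r=6, p=1/4), X = failures before r-th success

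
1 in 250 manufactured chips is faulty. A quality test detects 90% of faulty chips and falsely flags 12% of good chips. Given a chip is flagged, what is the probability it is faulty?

Let D = the rare event, + = positive/flagged.
P(D) = 1/250
P(+|D) = 90/100 = 9/10
P(+|D') = 12/100 = 3/25
P(+) = P(+|D)P(D) + P(+|D')P(D')
     = \frac{9}{10} × \frac{1}{250} + \frac{3}{25} × \frac{249}{250}
     = \frac{1539}{12500}
P(D|+) = P(+|D)P(D)/P(+) = \frac{5}{171}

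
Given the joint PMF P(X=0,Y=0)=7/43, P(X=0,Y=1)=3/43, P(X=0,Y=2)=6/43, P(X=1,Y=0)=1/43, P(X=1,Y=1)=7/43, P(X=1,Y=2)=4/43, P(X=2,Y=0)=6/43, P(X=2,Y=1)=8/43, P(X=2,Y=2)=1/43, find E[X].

First find marginal of X:
P(X=0) = 16/43
P(X=1) = 12/43
P(X=2) = 15/43
E[X] = 0 × 16/43 + 1 × 12/43 + 2 × 15/43 = 42/43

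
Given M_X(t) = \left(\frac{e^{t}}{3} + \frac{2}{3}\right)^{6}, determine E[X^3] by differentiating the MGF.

To find E[X^3], compute M^(3)(0):
M^(1)(t) = 2 \left(\frac{e^{t}}{3} + \frac{2}{3}\right)^{5} e^{t}
M^(2)(t) = 2 \left(\frac{e^{t}}{3} + \frac{2}{3}\right)^{5} e^{t} + \frac{10 \left(\frac{e^{t}}{3} + \frac{2}{3}\right)^{4} e^{2 t}}{3}
M^(3)(t) = 2 \left(\frac{e^{t}}{3} + \frac{2}{3}\right)^{5} e^{t} + 10 \left(\frac{e^{t}}{3} + \frac{2}{3}\right)^{4} e^{2 t} + \frac{40 \left(\frac{e^{t}}{3} + \frac{2}{3}\right)^{3} e^{3 t}}{9}
M^(3)(0) = \frac{148}{9}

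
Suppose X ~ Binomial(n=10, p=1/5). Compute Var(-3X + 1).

For X ~ Binomial(n=10, p=1/5):
Var(X) = \frac{8}{5}
Var(-3X + 1) = (-3)² × Var(X) = 9 × \frac{8}{5} = \frac{72}{5}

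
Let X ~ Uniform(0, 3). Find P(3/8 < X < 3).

P(3/8 < X < 3) = ∫_{3/8}^{3} f(x) dx
where f(x) = \frac{1}{3}
= \frac{7}{8}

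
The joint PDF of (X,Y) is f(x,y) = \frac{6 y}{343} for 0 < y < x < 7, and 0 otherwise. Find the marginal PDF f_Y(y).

f_Y(y) = ∫_y^7 \frac{6 y}{343} dx = \frac{6 y \left(7 - y\right)}{343}
for 0 < y < 7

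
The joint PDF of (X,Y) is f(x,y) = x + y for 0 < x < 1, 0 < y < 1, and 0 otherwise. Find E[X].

E[X] = ∫_0^1 ∫_0^1 x × f(x,y) dy dx
= ∫_0^1 ∫_0^1 x × (x + y) dy dx
= \frac{7}{12}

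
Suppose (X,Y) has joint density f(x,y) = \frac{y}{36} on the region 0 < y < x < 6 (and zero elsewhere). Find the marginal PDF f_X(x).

f_X(x) = ∫_0^x \frac{y}{36} dy = \frac{x^{2}}{72}
for 0 < x < 6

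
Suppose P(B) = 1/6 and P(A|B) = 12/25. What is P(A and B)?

By definition, P(A|B) = P(A ∩ B) / P(B)
So P(A ∩ B) = P(A|B) × P(B)
= 12/25 × 1/6
= 2/25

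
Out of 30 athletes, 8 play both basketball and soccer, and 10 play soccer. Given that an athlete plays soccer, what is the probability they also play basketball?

P(A ∩ B) = 8/30 = 4/15
P(B) = 10/30 = 1/3
P(A|B) = P(A ∩ B) / P(B) = (4/15) / (1/3) = 4/5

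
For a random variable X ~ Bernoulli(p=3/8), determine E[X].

For X ~ Bernoulli(p=3/8), the expected value is:
E[X] = \frac{3}{8}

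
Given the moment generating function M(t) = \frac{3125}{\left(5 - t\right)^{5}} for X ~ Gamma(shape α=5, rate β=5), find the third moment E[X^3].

To find E[X^3], compute M^(3)(0):
M^(1)(t) = \frac{15625}{\left(5 - t\right)^{6}}
M^(2)(t) = \frac{93750}{\left(5 - t\right)^{7}}
M^(3)(t) = \frac{656250}{\left(5 - t\right)^{8}}
M^(3)(0) = \frac{42}{25}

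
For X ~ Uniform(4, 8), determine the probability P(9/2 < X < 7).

P(9/2 < X < 7) = ∫_{9/2}^{7} f(x) dx
where f(x) = \frac{1}{4}
= \frac{5}{8}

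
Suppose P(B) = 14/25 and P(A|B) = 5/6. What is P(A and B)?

By definition, P(A|B) = P(A ∩ B) / P(B)
So P(A ∩ B) = P(A|B) × P(B)
= 5/6 × 14/25
= 7/15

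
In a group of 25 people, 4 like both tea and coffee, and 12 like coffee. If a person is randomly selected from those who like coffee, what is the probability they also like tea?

P(A ∩ B) = 4/25
P(B) = 12/25
P(A|B) = P(A ∩ B) / P(B) = (4/25) / (12/25) = 1/3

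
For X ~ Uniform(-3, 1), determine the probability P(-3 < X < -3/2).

P(-3 < X < -3/2) = ∫_{-3}^{-3/2} f(x) dx
where f(x) = \frac{1}{4}
= \frac{3}{8}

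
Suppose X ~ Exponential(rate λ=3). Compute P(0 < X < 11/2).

P(0 < X < 11/2) = ∫_{0}^{11/2} f(x) dx
where f(x) = 3 e^{- 3 x}
= 1 - e^{- \frac{33}{2}}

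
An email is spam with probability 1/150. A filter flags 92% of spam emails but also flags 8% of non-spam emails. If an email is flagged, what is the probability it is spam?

Let D = the rare event, + = positive/flagged.
P(D) = 1/150
P(+|D) = 92/100 = 23/25
P(+|D') = 8/100 = 2/25
P(+) = P(+|D)P(D) + P(+|D')P(D')
     = \frac{23}{25} × \frac{1}{150} + \frac{2}{25} × \frac{149}{150}
     = \frac{107}{1250}
P(D|+) = P(+|D)P(D)/P(+) = \frac{23}{321}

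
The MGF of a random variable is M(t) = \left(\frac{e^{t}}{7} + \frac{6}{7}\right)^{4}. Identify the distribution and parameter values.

The MGF M(t) = \left(\frac{e^{t}}{7} + \frac{6}{7}\right)^{4} is the standard form for the Binomial distribution.
Comparing with the known MGF formula identifies: Binomial(n=4, p=1/7)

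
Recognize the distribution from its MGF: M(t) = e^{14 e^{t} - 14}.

The MGF M(t) = e^{14 e^{t} - 14} is the standard form for the Poisson distribution.
Comparing with the known MGF formula identifies: Poisson(λ=14)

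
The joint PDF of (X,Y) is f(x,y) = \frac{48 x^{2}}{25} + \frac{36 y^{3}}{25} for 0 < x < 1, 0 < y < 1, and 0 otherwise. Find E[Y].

E[Y] = ∫_0^1 ∫_0^1 y × f(x,y) dx dy
= \frac{76}{125}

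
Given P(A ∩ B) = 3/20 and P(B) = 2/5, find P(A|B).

P(A|B) = P(A ∩ B) / P(B)
= (3/20) / (2/5)
= 3/8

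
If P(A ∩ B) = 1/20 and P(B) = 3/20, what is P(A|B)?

P(A|B) = P(A ∩ B) / P(B)
= (1/20) / (3/20)
= 1/3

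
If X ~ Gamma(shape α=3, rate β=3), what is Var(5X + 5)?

For X ~ Gamma(shape α=3, rate β=3):
Var(X) = \frac{1}{3}
Var(5X + 5) = (5)² × Var(X) = 25 × \frac{1}{3} = \frac{25}{3}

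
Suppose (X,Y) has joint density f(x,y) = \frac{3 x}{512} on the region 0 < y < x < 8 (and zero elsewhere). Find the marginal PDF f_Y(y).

f_Y(y) = ∫_y^8 \frac{3 x}{512} dx = \frac{3}{16} - \frac{3 y^{2}}{1024}
for 0 < y < 8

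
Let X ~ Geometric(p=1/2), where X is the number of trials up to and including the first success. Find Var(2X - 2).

For X ~ Geometric(p=1/2), where X is the number of trials up to and including the first success:
Var(X) = 2
Var(2X - 2) = (2)² × Var(X) = 4 × 2 = 8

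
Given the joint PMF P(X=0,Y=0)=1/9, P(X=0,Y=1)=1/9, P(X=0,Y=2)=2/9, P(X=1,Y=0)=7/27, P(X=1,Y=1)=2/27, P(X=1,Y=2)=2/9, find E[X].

First find marginal of X:
P(X=0) = 4/9
P(X=1) = 5/9
E[X] = 0 × 4/9 + 1 × 5/9 = 5/9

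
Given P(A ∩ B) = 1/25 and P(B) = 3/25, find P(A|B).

P(A|B) = P(A ∩ B) / P(B)
= (1/25) / (3/25)
= 1/3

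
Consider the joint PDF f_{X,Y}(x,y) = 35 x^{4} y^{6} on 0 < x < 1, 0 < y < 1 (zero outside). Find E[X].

E[X] = ∫_0^1 ∫_0^1 x × f(x,y) dy dx
= ∫_0^1 ∫_0^1 x × (35 x^{4} y^{6}) dy dx
= \frac{5}{6}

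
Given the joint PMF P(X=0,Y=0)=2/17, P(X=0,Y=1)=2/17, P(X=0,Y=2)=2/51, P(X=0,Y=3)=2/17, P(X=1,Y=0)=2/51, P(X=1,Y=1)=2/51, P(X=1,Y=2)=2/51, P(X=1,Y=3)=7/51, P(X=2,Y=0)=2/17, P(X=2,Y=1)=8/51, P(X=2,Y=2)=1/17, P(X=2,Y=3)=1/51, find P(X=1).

P(X=1) = P(X=1,Y=0) + P(X=1,Y=1) + P(X=1,Y=2) + P(X=1,Y=3)
= 2/51 + 2/51 + 2/51 + 7/51
= 13/51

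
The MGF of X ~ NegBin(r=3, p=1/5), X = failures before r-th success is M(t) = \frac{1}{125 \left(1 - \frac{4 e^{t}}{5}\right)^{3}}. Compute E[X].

To find E[X], compute M^(1)(0):
M^(1)(t) = \frac{12 e^{t}}{625 \left(1 - \frac{4 e^{t}}{5}\right)^{4}}
M^(1)(0) = 12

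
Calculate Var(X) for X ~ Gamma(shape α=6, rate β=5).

For X ~ Gamma(shape α=6, rate β=5):
Var(X) = \frac{6}{25}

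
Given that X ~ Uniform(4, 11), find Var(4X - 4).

For X ~ Uniform(4, 11):
Var(X) = \frac{49}{12}
Var(4X - 4) = (4)² × Var(X) = 16 × \frac{49}{12} = \frac{196}{3}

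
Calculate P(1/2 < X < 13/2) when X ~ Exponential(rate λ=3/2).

P(1/2 < X < 13/2) = ∫_{1/2}^{13/2} f(x) dx
where f(x) = \frac{3 e^{- \frac{3 x}{2}}}{2}
= - \frac{1 - e^{9}}{e^{\frac{39}{4}}}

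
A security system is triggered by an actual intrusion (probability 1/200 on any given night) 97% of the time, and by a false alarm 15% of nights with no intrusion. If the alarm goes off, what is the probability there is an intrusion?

Let D = the rare event, + = positive/flagged.
P(D) = 1/200
P(+|D) = 97/100
P(+|D') = 15/100 = 3/20
P(+) = P(+|D)P(D) + P(+|D')P(D')
     = \frac{97}{100} × \frac{1}{200} + \frac{3}{20} × \frac{199}{200}
     = \frac{1541}{10000}
P(D|+) = P(+|D)P(D)/P(+) = \frac{97}{3082}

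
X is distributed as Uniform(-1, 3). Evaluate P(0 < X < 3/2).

P(0 < X < 3/2) = ∫_{0}^{3/2} f(x) dx
where f(x) = \frac{1}{4}
= \frac{3}{8}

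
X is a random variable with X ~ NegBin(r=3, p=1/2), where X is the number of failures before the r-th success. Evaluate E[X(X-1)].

E[X(X-1)] = E[X² - X] = E[X²] - E[X]
E[X] = 3
E[X²] = Var(X) + (E[X])² = 6 + (3)² = 15
E[X(X-1)] = 15 - 3 = 12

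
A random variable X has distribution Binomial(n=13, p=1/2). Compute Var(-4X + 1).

For X ~ Binomial(n=13, p=1/2):
Var(X) = \frac{13}{4}
Var(-4X + 1) = (-4)² × Var(X) = 16 × \frac{13}{4} = 52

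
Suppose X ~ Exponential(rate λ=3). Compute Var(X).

For X ~ Exponential(rate λ=3):
Var(X) = \frac{1}{9}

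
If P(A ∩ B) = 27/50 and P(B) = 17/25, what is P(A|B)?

P(A|B) = P(A ∩ B) / P(B)
= (27/50) / (17/25)
= 27/34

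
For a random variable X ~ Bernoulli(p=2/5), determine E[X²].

Using the identity E[X²] = Var(X) + (E[X])²:
E[X] = \frac{2}{5}
Var(X) = \frac{6}{25}
E[X²] = \frac{6}{25} + (\frac{2}{5})²
= \frac{2}{5}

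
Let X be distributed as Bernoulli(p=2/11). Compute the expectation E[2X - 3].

For X ~ Bernoulli(p=2/11):
E[X] = \frac{2}{11}
E[2X - 3] = 2 × E[X] - 3 = - \frac{29}{11}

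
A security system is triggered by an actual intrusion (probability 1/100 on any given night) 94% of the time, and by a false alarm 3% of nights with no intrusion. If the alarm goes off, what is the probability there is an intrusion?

Let D = the rare event, + = positive/flagged.
P(D) = 1/100
P(+|D) = 94/100 = 47/50
P(+|D') = 3/100
P(+) = P(+|D)P(D) + P(+|D')P(D')
     = \frac{47}{50} × \frac{1}{100} + \frac{3}{100} × \frac{99}{100}
     = \frac{391}{10000}
P(D|+) = P(+|D)P(D)/P(+) = \frac{94}{391}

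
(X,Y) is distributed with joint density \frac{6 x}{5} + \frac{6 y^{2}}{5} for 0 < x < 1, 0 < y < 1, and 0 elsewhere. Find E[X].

E[X] = ∫_0^1 ∫_0^1 x × f(x,y) dy dx
= ∫_0^1 ∫_0^1 x × (\frac{6 x}{5} + \frac{6 y^{2}}{5}) dy dx
= \frac{3}{5}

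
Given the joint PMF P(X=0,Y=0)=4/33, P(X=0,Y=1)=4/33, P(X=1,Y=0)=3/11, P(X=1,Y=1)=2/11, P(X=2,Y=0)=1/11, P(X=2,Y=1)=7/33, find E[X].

First find marginal of X:
P(X=0) = 8/33
P(X=1) = 5/11
P(X=2) = 10/33
E[X] = 0 × 8/33 + 1 × 5/11 + 2 × 10/33 = 35/33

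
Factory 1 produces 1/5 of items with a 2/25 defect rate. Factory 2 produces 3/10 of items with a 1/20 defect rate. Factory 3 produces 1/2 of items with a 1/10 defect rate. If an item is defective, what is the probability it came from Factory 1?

Using Bayes' theorem:
P(F1) = 1/5, P(D|F1) = 2/25
P(F2) = 3/10, P(D|F2) = 1/20
P(F3) = 1/2, P(D|F3) = 1/10
P(D) = P(D|F1)P(F1) + P(D|F2)P(F2) + P(D|F3)P(F3)
     = \frac{81}{1000}
P(F1|D) = P(D|F1)P(F1) / P(D)
= \frac{16}{81}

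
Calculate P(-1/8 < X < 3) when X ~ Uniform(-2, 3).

P(-1/8 < X < 3) = ∫_{-1/8}^{3} f(x) dx
where f(x) = \frac{1}{5}
= \frac{5}{8}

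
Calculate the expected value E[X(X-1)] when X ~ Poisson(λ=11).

E[X(X-1)] = E[X² - X] = E[X²] - E[X]
E[X] = 11
E[X²] = Var(X) + (E[X])² = 11 + (11)² = 132
E[X(X-1)] = 132 - 11 = 121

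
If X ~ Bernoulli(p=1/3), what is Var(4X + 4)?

For X ~ Bernoulli(p=1/3):
Var(X) = \frac{2}{9}
Var(4X + 4) = (4)² × Var(X) = 16 × \frac{2}{9} = \frac{32}{9}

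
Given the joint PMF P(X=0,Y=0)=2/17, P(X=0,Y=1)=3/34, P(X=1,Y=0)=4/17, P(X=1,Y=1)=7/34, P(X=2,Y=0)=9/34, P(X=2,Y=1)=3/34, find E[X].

First find marginal of X:
P(X=0) = 7/34
P(X=1) = 15/34
P(X=2) = 6/17
E[X] = 0 × 7/34 + 1 × 15/34 + 2 × 6/17 = 39/34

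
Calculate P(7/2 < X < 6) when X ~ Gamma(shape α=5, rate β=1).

P(7/2 < X < 6) = ∫_{7/2}^{6} f(x) dx
where f(x) = \frac{x^{4} e^{- x}}{24}
= - \frac{115}{e^{6}} + \frac{3075}{128 e^{\frac{7}{2}}}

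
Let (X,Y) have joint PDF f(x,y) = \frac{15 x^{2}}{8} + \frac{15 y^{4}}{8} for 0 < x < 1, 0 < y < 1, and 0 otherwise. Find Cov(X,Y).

E[XY] = ∫∫ xy × f(x,y) dx dy = \frac{25}{64}
E[X] = \frac{21}{32}
E[Y] = \frac{5}{8}
Cov(X,Y) = E[XY] - E[X]E[Y] = - \frac{5}{256}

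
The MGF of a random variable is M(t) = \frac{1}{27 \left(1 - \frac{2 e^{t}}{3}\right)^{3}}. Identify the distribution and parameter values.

The MGF M(t) = \frac{1}{27 \left(1 - \frac{2 e^{t}}{3}\right)^{3}} is the standard form for the NegativeBinomial distribution.
Comparing with the known MGF formula identifies: NegBin(r=3, p=1/3), X = failures before r-th success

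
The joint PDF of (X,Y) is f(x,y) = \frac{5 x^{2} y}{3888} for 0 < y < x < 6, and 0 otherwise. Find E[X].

f_X(x) = ∫_0^x \frac{5 x^{2} y}{3888} dy = \frac{5 x^{4}}{7776}
E[X] = ∫_0^6 x × (\frac{5 x^{4}}{7776}) dx = 5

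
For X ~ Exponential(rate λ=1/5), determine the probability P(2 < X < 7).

P(2 < X < 7) = ∫_{2}^{7} f(x) dx
where f(x) = \frac{e^{- \frac{x}{5}}}{5}
= - \frac{1 - e}{e^{\frac{7}{5}}}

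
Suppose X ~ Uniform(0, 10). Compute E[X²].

Using the identity E[X²] = Var(X) + (E[X])²:
E[X] = 5
Var(X) = \frac{25}{3}
E[X²] = \frac{25}{3} + (5)²
= \frac{100}{3}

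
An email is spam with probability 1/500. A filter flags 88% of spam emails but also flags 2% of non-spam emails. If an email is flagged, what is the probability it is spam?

Let D = the rare event, + = positive/flagged.
P(D) = 1/500
P(+|D) = 88/100 = 22/25
P(+|D') = 2/100 = 1/50
P(+) = P(+|D)P(D) + P(+|D')P(D')
     = \frac{22}{25} × \frac{1}{500} + \frac{1}{50} × \frac{499}{500}
     = \frac{543}{25000}
P(D|+) = P(+|D)P(D)/P(+) = \frac{44}{543}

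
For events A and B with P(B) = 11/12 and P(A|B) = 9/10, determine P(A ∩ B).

By definition, P(A|B) = P(A ∩ B) / P(B)
So P(A ∩ B) = P(A|B) × P(B)
= 9/10 × 11/12
= 33/40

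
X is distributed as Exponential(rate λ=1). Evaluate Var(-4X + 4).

For X ~ Exponential(rate λ=1):
Var(X) = 1
Var(-4X + 4) = (-4)² × Var(X) = 16 × 1 = 16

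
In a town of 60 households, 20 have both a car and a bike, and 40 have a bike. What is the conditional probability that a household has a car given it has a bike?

P(A ∩ B) = 20/60 = 1/3
P(B) = 40/60 = 2/3
P(A|B) = P(A ∩ B) / P(B) = (1/3) / (2/3) = 1/2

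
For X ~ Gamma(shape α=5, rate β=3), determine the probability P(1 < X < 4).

P(1 < X < 4) = ∫_{1}^{4} f(x) dx
where f(x) = \frac{81 x^{4} e^{- 3 x}}{8}
= \frac{-9896 + 131 e^{9}}{8 e^{12}}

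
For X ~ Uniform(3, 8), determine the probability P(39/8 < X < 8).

P(39/8 < X < 8) = ∫_{39/8}^{8} f(x) dx
where f(x) = \frac{1}{5}
= \frac{5}{8}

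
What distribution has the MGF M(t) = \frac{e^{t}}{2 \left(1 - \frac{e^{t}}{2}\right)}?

The MGF M(t) = \frac{e^{t}}{2 \left(1 - \frac{e^{t}}{2}\right)} is the standard form for the Geometric distribution.
Comparing with the known MGF formula identifies: Geometric(p=1/2), X = trial number of first success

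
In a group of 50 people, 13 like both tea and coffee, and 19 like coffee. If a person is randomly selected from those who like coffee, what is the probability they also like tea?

P(A ∩ B) = 13/50
P(B) = 19/50
P(A|B) = P(A ∩ B) / P(B) = (13/50) / (19/50) = 13/19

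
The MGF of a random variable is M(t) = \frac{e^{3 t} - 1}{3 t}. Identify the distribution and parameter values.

The MGF M(t) = \frac{e^{3 t} - 1}{3 t} is the standard form for the Uniform distribution.
Comparing with the known MGF formula identifies: Uniform(0, 3)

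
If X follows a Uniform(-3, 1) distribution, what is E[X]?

For X ~ Uniform(-3, 1), the expected value is:
E[X] = -1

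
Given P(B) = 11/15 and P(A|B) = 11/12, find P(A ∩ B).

By definition, P(A|B) = P(A ∩ B) / P(B)
So P(A ∩ B) = P(A|B) × P(B)
= 11/12 × 11/15
= 121/180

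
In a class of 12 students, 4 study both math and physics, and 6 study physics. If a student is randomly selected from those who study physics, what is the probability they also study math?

P(A ∩ B) = 4/12 = 1/3
P(B) = 6/12 = 1/2
P(A|B) = P(A ∩ B) / P(B) = (1/3) / (1/2) = 2/3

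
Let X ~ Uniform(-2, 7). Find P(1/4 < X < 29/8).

P(1/4 < X < 29/8) = ∫_{1/4}^{29/8} f(x) dx
where f(x) = \frac{1}{9}
= \frac{3}{8}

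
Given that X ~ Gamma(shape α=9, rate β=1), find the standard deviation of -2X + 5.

For X ~ Gamma(shape α=9, rate β=1):
Var(X) = 9
SD(X) = √(Var(X)) = √(9) = 3
SD(-2X + 5) = |-2| × SD(X) = 2 × 3 = 6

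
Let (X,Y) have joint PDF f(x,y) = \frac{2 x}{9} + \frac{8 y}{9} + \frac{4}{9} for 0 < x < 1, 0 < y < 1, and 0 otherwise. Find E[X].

E[X] = ∫_0^1 ∫_0^1 x × f(x,y) dy dx
= ∫_0^1 ∫_0^1 x × (\frac{2 x}{9} + \frac{8 y}{9} + \frac{4}{9}) dy dx
= \frac{14}{27}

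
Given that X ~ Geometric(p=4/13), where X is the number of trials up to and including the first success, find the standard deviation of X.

For X ~ Geometric(p=4/13), where X is the number of trials up to and including the first success:
Var(X) = \frac{117}{16}
SD(X) = √(Var(X)) = √(\frac{117}{16}) = \frac{3 \sqrt{13}}{4}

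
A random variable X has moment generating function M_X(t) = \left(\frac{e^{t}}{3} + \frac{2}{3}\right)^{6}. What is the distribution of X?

The MGF M(t) = \left(\frac{e^{t}}{3} + \frac{2}{3}\right)^{6} is the standard form for the Binomial distribution.
Comparing with the known MGF formula identifies: Binomial(n=6, p=1/3)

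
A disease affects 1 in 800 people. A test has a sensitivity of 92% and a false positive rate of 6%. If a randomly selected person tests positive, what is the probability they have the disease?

Let D = the rare event, + = positive/flagged.
P(D) = 1/800
P(+|D) = 92/100 = 23/25
P(+|D') = 6/100 = 3/50
P(+) = P(+|D)P(D) + P(+|D')P(D')
     = \frac{23}{25} × \frac{1}{800} + \frac{3}{50} × \frac{799}{800}
     = \frac{2443}{40000}
P(D|+) = P(+|D)P(D)/P(+) = \frac{46}{2443}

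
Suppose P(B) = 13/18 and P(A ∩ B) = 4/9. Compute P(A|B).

P(A|B) = P(A ∩ B) / P(B)
= (4/9) / (13/18)
= 8/13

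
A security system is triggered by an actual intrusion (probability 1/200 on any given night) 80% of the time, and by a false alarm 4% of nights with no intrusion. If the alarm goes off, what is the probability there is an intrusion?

Let D = the rare event, + = positive/flagged.
P(D) = 1/200
P(+|D) = 80/100 = 4/5
P(+|D') = 4/100 = 1/25
P(+) = P(+|D)P(D) + P(+|D')P(D')
     = \frac{4}{5} × \frac{1}{200} + \frac{1}{25} × \frac{199}{200}
     = \frac{219}{5000}
P(D|+) = P(+|D)P(D)/P(+) = \frac{20}{219}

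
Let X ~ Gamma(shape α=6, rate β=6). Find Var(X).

For X ~ Gamma(shape α=6, rate β=6):
Var(X) = \frac{1}{6}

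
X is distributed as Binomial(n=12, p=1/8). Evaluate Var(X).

For X ~ Binomial(n=12, p=1/8):
Var(X) = \frac{21}{16}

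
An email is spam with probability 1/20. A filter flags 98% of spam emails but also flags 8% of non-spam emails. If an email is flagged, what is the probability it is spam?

Let D = the rare event, + = positive/flagged.
P(D) = 1/20
P(+|D) = 98/100 = 49/50
P(+|D') = 8/100 = 2/25
P(+) = P(+|D)P(D) + P(+|D')P(D')
     = \frac{49}{50} × \frac{1}{20} + \frac{2}{25} × \frac{19}{20}
     = \frac{1}{8}
P(D|+) = P(+|D)P(D)/P(+) = \frac{49}{125}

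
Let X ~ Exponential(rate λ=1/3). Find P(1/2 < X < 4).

P(1/2 < X < 4) = ∫_{1/2}^{4} f(x) dx
where f(x) = \frac{e^{- \frac{x}{3}}}{3}
= - \frac{1}{e^{\frac{4}{3}}} + e^{- \frac{1}{6}}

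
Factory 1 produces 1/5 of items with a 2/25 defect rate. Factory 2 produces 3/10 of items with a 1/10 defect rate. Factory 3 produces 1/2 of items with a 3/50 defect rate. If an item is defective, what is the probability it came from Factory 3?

Using Bayes' theorem:
P(F1) = 1/5, P(D|F1) = 2/25
P(F2) = 3/10, P(D|F2) = 1/10
P(F3) = 1/2, P(D|F3) = 3/50
P(D) = P(D|F1)P(F1) + P(D|F2)P(F2) + P(D|F3)P(F3)
     = \frac{19}{250}
P(F3|D) = P(D|F3)P(F3) / P(D)
= \frac{15}{38}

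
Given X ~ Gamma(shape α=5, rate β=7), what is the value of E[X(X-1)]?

E[X(X-1)] = E[X² - X] = E[X²] - E[X]
E[X] = \frac{5}{7}
E[X²] = Var(X) + (E[X])² = \frac{5}{49} + (\frac{5}{7})² = \frac{30}{49}
E[X(X-1)] = \frac{30}{49} - \frac{5}{7} = - \frac{5}{49}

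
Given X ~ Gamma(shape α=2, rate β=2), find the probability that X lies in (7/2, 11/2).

P(7/2 < X < 11/2) = ∫_{7/2}^{11/2} f(x) dx
where f(x) = 4 x e^{- 2 x}
= \frac{4 \left(-3 + 2 e^{4}\right)}{e^{11}}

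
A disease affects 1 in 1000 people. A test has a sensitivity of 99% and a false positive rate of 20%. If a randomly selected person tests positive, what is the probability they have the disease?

Let D = the rare event, + = positive/flagged.
P(D) = 1/1000
P(+|D) = 99/100
P(+|D') = 20/100 = 1/5
P(+) = P(+|D)P(D) + P(+|D')P(D')
     = \frac{99}{100} × \frac{1}{1000} + \frac{1}{5} × \frac{999}{1000}
     = \frac{20079}{100000}
P(D|+) = P(+|D)P(D)/P(+) = \frac{11}{2231}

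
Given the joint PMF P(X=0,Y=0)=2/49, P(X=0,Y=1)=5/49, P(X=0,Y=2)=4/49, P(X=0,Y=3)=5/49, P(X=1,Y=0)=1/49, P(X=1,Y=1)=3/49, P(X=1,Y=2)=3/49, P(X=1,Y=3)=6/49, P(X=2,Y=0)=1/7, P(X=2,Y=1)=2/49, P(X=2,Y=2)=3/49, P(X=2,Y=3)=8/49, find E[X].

First find marginal of X:
P(X=0) = 16/49
P(X=1) = 13/49
P(X=2) = 20/49
E[X] = 0 × 16/49 + 1 × 13/49 + 2 × 20/49 = 53/49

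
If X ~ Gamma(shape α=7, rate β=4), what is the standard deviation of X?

For X ~ Gamma(shape α=7, rate β=4):
Var(X) = \frac{7}{16}
SD(X) = √(Var(X)) = √(\frac{7}{16}) = \frac{\sqrt{7}}{4}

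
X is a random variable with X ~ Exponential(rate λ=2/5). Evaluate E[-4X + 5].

For X ~ Exponential(rate λ=2/5):
E[X] = \frac{5}{2}
E[-4X + 5] = -4 × E[X] + 5 = -5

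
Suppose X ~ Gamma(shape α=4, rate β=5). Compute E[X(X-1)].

E[X(X-1)] = E[X² - X] = E[X²] - E[X]
E[X] = \frac{4}{5}
E[X²] = Var(X) + (E[X])² = \frac{4}{25} + (\frac{4}{5})² = \frac{4}{5}
E[X(X-1)] = \frac{4}{5} - \frac{4}{5} = 0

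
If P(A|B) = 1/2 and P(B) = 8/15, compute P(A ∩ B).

By definition, P(A|B) = P(A ∩ B) / P(B)
So P(A ∩ B) = P(A|B) × P(B)
= 1/2 × 8/15
= 4/15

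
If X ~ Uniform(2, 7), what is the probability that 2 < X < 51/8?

P(2 < X < 51/8) = ∫_{2}^{51/8} f(x) dx
where f(x) = \frac{1}{5}
= \frac{7}{8}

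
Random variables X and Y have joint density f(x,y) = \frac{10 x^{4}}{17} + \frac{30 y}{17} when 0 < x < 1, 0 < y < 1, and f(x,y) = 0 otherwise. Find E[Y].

E[Y] = ∫_0^1 ∫_0^1 y × f(x,y) dx dy
= \frac{11}{17}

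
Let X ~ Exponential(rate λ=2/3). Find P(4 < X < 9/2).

P(4 < X < 9/2) = ∫_{4}^{9/2} f(x) dx
where f(x) = \frac{2 e^{- \frac{2 x}{3}}}{3}
= - \frac{1}{e^{3}} + e^{- \frac{8}{3}}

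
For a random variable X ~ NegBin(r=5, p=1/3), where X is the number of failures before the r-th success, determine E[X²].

Using the identity E[X²] = Var(X) + (E[X])²:
E[X] = 10
Var(X) = 30
E[X²] = 30 + (10)²
= 130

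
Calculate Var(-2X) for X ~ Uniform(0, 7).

For X ~ Uniform(0, 7):
Var(X) = \frac{49}{12}
Var(-2X) = (-2)² × Var(X) = 4 × \frac{49}{12} = \frac{49}{3}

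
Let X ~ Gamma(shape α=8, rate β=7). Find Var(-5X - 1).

For X ~ Gamma(shape α=8, rate β=7):
Var(X) = \frac{8}{49}
Var(-5X - 1) = (-5)² × Var(X) = 25 × \frac{8}{49} = \frac{200}{49}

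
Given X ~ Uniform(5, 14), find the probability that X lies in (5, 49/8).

P(5 < X < 49/8) = ∫_{5}^{49/8} f(x) dx
where f(x) = \frac{1}{9}
= \frac{1}{8}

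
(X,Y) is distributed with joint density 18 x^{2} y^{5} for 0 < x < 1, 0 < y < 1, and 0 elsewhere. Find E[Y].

E[Y] = ∫_0^1 ∫_0^1 y × f(x,y) dx dy
= \frac{6}{7}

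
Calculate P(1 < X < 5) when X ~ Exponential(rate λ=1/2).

P(1 < X < 5) = ∫_{1}^{5} f(x) dx
where f(x) = \frac{e^{- \frac{x}{2}}}{2}
= - \frac{1 - e^{2}}{e^{\frac{5}{2}}}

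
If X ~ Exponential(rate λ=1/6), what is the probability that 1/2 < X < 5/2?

P(1/2 < X < 5/2) = ∫_{1/2}^{5/2} f(x) dx
where f(x) = \frac{e^{- \frac{x}{6}}}{6}
= - \frac{1 - e^{\frac{1}{3}}}{e^{\frac{5}{12}}}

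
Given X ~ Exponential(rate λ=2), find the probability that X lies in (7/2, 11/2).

P(7/2 < X < 11/2) = ∫_{7/2}^{11/2} f(x) dx
where f(x) = 2 e^{- 2 x}
= - \frac{1 - e^{4}}{e^{11}}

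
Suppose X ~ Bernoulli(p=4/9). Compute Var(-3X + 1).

For X ~ Bernoulli(p=4/9):
Var(X) = \frac{20}{81}
Var(-3X + 1) = (-3)² × Var(X) = 9 × \frac{20}{81} = \frac{20}{9}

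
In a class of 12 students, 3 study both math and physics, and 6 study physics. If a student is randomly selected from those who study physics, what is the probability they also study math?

P(A ∩ B) = 3/12 = 1/4
P(B) = 6/12 = 1/2
P(A|B) = P(A ∩ B) / P(B) = (1/4) / (1/2) = 1/2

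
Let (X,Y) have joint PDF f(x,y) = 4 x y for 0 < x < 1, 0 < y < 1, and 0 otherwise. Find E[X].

E[X] = ∫_0^1 ∫_0^1 x × f(x,y) dy dx
= ∫_0^1 ∫_0^1 x × (4 x y) dy dx
= \frac{2}{3}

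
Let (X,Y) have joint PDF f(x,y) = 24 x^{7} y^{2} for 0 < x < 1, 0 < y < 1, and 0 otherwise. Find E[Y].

E[Y] = ∫_0^1 ∫_0^1 y × f(x,y) dx dy
= \frac{3}{4}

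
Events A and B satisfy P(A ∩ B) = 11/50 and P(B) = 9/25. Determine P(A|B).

P(A|B) = P(A ∩ B) / P(B)
= (11/50) / (9/25)
= 11/18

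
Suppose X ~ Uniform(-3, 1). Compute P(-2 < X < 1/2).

P(-2 < X < 1/2) = ∫_{-2}^{1/2} f(x) dx
where f(x) = \frac{1}{4}
= \frac{5}{8}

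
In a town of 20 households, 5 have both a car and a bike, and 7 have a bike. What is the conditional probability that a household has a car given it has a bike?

P(A ∩ B) = 5/20 = 1/4
P(B) = 7/20
P(A|B) = P(A ∩ B) / P(B) = (1/4) / (7/20) = 5/7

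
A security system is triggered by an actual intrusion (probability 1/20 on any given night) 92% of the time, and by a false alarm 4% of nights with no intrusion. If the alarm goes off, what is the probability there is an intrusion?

Let D = the rare event, + = positive/flagged.
P(D) = 1/20
P(+|D) = 92/100 = 23/25
P(+|D') = 4/100 = 1/25
P(+) = P(+|D)P(D) + P(+|D')P(D')
     = \frac{23}{25} × \frac{1}{20} + \frac{1}{25} × \frac{19}{20}
     = \frac{21}{250}
P(D|+) = P(+|D)P(D)/P(+) = \frac{23}{42}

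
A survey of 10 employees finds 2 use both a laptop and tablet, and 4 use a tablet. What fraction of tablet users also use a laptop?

P(A ∩ B) = 2/10 = 1/5
P(B) = 4/10 = 2/5
P(A|B) = P(A ∩ B) / P(B) = (1/5) / (2/5) = 1/2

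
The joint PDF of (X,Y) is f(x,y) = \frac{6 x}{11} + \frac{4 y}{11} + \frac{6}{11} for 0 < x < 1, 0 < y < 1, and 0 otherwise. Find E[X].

E[X] = ∫_0^1 ∫_0^1 x × f(x,y) dy dx
= ∫_0^1 ∫_0^1 x × (\frac{6 x}{11} + \frac{4 y}{11} + \frac{6}{11}) dy dx
= \frac{6}{11}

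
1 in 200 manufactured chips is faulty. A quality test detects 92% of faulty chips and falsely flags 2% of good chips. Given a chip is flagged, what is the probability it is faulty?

Let D = the rare event, + = positive/flagged.
P(D) = 1/200
P(+|D) = 92/100 = 23/25
P(+|D') = 2/100 = 1/50
P(+) = P(+|D)P(D) + P(+|D')P(D')
     = \frac{23}{25} × \frac{1}{200} + \frac{1}{50} × \frac{199}{200}
     = \frac{49}{2000}
P(D|+) = P(+|D)P(D)/P(+) = \frac{46}{245}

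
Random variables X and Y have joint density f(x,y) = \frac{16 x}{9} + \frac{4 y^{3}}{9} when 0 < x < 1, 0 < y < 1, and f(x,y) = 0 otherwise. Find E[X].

E[X] = ∫_0^1 ∫_0^1 x × f(x,y) dy dx
= ∫_0^1 ∫_0^1 x × (\frac{16 x}{9} + \frac{4 y^{3}}{9}) dy dx
= \frac{35}{54}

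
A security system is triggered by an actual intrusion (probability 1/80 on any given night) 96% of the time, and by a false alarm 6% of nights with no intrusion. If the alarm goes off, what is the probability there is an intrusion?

Let D = the rare event, + = positive/flagged.
P(D) = 1/80
P(+|D) = 96/100 = 24/25
P(+|D') = 6/100 = 3/50
P(+) = P(+|D)P(D) + P(+|D')P(D')
     = \frac{24}{25} × \frac{1}{80} + \frac{3}{50} × \frac{79}{80}
     = \frac{57}{800}
P(D|+) = P(+|D)P(D)/P(+) = \frac{16}{95}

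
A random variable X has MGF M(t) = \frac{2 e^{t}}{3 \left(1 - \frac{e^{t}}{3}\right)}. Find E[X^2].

To find E[X^2], compute M^(2)(0):
M^(1)(t) = \frac{2 e^{t}}{3 \left(1 - \frac{e^{t}}{3}\right)} + \frac{2 e^{2 t}}{9 \left(1 - \frac{e^{t}}{3}\right)^{2}}
M^(2)(t) = \frac{2 e^{t}}{3 \left(1 - \frac{e^{t}}{3}\right)} + \frac{2 e^{2 t}}{3 \left(1 - \frac{e^{t}}{3}\right)^{2}} + \frac{4 e^{3 t}}{27 \left(1 - \frac{e^{t}}{3}\right)^{3}}
M^(2)(0) = 3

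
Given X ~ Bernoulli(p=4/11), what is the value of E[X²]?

Using the identity E[X²] = Var(X) + (E[X])²:
E[X] = \frac{4}{11}
Var(X) = \frac{28}{121}
E[X²] = \frac{28}{121} + (\frac{4}{11})²
= \frac{4}{11}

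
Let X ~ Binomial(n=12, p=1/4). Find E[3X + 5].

For X ~ Binomial(n=12, p=1/4):
E[X] = 3
E[3X + 5] = 3 × E[X] + 5 = 14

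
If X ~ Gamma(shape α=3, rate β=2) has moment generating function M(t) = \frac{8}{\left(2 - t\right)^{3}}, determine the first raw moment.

To find E[X], compute M^(1)(0):
M^(1)(t) = \frac{24}{\left(2 - t\right)^{4}}
M^(1)(0) = \frac{3}{2}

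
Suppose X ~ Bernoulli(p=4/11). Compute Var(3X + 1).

For X ~ Bernoulli(p=4/11):
Var(X) = \frac{28}{121}
Var(3X + 1) = (3)² × Var(X) = 9 × \frac{28}{121} = \frac{252}{121}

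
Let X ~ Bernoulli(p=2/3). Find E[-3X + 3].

For X ~ Bernoulli(p=2/3):
E[X] = \frac{2}{3}
E[-3X + 3] = -3 × E[X] + 3 = 1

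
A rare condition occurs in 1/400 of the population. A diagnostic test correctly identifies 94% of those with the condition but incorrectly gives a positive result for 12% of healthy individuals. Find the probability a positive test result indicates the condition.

Let D = the rare event, + = positive/flagged.
P(D) = 1/400
P(+|D) = 94/100 = 47/50
P(+|D') = 12/100 = 3/25
P(+) = P(+|D)P(D) + P(+|D')P(D')
     = \frac{47}{50} × \frac{1}{400} + \frac{3}{25} × \frac{399}{400}
     = \frac{2441}{20000}
P(D|+) = P(+|D)P(D)/P(+) = \frac{47}{2441}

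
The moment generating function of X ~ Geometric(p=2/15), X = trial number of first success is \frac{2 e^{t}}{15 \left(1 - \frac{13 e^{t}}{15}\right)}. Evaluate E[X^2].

To find E[X^2], compute M^(2)(0):
M^(1)(t) = \frac{2 e^{t}}{15 \left(1 - \frac{13 e^{t}}{15}\right)} + \frac{26 e^{2 t}}{225 \left(1 - \frac{13 e^{t}}{15}\right)^{2}}
M^(2)(t) = \frac{2 e^{t}}{15 \left(1 - \frac{13 e^{t}}{15}\right)} + \frac{26 e^{2 t}}{75 \left(1 - \frac{13 e^{t}}{15}\right)^{2}} + \frac{676 e^{3 t}}{3375 \left(1 - \frac{13 e^{t}}{15}\right)^{3}}
M^(2)(0) = 105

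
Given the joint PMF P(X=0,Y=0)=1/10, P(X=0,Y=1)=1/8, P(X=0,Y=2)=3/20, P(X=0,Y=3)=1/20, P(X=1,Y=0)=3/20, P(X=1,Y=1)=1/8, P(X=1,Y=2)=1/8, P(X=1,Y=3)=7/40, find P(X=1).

P(X=1) = P(X=1,Y=0) + P(X=1,Y=1) + P(X=1,Y=2) + P(X=1,Y=3)
= 3/20 + 1/8 + 1/8 + 7/40
= 23/40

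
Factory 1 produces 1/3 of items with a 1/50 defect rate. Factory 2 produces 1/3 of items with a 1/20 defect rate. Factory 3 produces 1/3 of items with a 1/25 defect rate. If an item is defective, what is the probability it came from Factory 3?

Using Bayes' theorem:
P(F1) = 1/3, P(D|F1) = 1/50
P(F2) = 1/3, P(D|F2) = 1/20
P(F3) = 1/3, P(D|F3) = 1/25
P(D) = P(D|F1)P(F1) + P(D|F2)P(F2) + P(D|F3)P(F3)
     = \frac{11}{300}
P(F3|D) = P(D|F3)P(F3) / P(D)
= \frac{4}{11}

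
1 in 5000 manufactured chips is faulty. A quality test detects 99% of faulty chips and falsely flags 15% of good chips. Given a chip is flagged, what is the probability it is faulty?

Let D = the rare event, + = positive/flagged.
P(D) = 1/5000
P(+|D) = 99/100
P(+|D') = 15/100 = 3/20
P(+) = P(+|D)P(D) + P(+|D')P(D')
     = \frac{99}{100} × \frac{1}{5000} + \frac{3}{20} × \frac{4999}{5000}
     = \frac{18771}{125000}
P(D|+) = P(+|D)P(D)/P(+) = \frac{33}{25028}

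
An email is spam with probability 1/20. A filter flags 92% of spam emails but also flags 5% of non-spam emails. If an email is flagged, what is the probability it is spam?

Let D = the rare event, + = positive/flagged.
P(D) = 1/20
P(+|D) = 92/100 = 23/25
P(+|D') = 5/100 = 1/20
P(+) = P(+|D)P(D) + P(+|D')P(D')
     = \frac{23}{25} × \frac{1}{20} + \frac{1}{20} × \frac{19}{20}
     = \frac{187}{2000}
P(D|+) = P(+|D)P(D)/P(+) = \frac{92}{187}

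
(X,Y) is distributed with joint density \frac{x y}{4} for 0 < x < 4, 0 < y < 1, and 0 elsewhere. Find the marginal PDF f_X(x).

f_X(x) = ∫_0^1 f(x,y) dy
= ∫_0^1 \frac{x y}{4} dy
= \frac{x}{8} for 0 < x < 4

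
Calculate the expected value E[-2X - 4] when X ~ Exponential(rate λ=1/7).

For X ~ Exponential(rate λ=1/7):
E[X] = 7
E[-2X - 4] = -2 × E[X] - 4 = -18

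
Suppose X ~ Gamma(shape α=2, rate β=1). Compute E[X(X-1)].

E[X(X-1)] = E[X² - X] = E[X²] - E[X]
E[X] = 2
E[X²] = Var(X) + (E[X])² = 2 + (2)² = 6
E[X(X-1)] = 6 - 2 = 4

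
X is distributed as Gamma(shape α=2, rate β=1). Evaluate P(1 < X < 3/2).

P(1 < X < 3/2) = ∫_{1}^{3/2} f(x) dx
where f(x) = x e^{- x}
= - \frac{5}{2 e^{\frac{3}{2}}} + \frac{2}{e}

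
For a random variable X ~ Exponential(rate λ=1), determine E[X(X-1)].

E[X(X-1)] = E[X² - X] = E[X²] - E[X]
E[X] = 1
E[X²] = Var(X) + (E[X])² = 1 + (1)² = 2
E[X(X-1)] = 2 - 1 = 1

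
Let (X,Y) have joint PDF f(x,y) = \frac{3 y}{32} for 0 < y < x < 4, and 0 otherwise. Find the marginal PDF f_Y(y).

f_Y(y) = ∫_y^4 \frac{3 y}{32} dx = \frac{3 y \left(4 - y\right)}{32}
for 0 < y < 4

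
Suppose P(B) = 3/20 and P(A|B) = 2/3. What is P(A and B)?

By definition, P(A|B) = P(A ∩ B) / P(B)
So P(A ∩ B) = P(A|B) × P(B)
= 2/3 × 3/20
= 1/10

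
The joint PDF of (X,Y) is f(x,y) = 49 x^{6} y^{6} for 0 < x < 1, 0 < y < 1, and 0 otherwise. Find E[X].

E[X] = ∫_0^1 ∫_0^1 x × f(x,y) dy dx
= ∫_0^1 ∫_0^1 x × (49 x^{6} y^{6}) dy dx
= \frac{7}{8}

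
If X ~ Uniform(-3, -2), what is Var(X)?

For X ~ Uniform(-3, -2):
Var(X) = \frac{1}{12}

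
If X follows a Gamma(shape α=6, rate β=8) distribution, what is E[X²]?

Using the identity E[X²] = Var(X) + (E[X])²:
E[X] = \frac{3}{4}
Var(X) = \frac{3}{32}
E[X²] = \frac{3}{32} + (\frac{3}{4})²
= \frac{21}{32}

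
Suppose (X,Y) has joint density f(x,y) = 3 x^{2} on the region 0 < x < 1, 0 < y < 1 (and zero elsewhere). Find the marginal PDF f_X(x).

f_X(x) = ∫_0^1 f(x,y) dy
= ∫_0^1 3 x^{2} dy
= 3 x^{2} for 0 < x < 1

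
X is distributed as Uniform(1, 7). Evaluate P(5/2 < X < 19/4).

P(5/2 < X < 19/4) = ∫_{5/2}^{19/4} f(x) dx
where f(x) = \frac{1}{6}
= \frac{3}{8}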